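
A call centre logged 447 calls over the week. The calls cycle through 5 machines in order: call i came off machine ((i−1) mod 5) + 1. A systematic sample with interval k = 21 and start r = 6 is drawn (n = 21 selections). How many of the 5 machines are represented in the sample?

5

Consecutive selections differ by k = 21, so their machine numbers differ by 21 mod 5 = 1.
gcd(21, 5) = 1, so the sample visits 5/1 = 5 distinct residues mod 5.
Start 6 is machine 1; the machines hit are 1, 2, 3, 4, 5.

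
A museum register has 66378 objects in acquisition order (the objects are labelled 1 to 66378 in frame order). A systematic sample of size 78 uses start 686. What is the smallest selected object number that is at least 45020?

45789

k = 66378/78 = 851
Steps past start: ⌈(45020 − 686)/851⌉ = ⌈44334/851⌉ = 53
Selected object: 686 + 53×851 = 45789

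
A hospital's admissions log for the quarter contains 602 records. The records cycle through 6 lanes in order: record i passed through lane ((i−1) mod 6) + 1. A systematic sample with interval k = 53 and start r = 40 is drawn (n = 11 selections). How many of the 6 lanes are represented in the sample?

Consecutive selections differ by k = 53, so their lane numbers differ by 53 mod 6 = 5.
gcd(53, 6) = 1, so the sample visits 6/1 = 6 distinct residues mod 6.
Start 40 is lane 4; the lanes hit are 1, 2, 3, 4, 5, 6.

6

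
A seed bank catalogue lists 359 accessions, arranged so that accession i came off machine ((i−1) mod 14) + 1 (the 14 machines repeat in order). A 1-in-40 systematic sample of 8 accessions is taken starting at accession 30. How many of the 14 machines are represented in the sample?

7

Consecutive selections differ by k = 40, so their machine numbers differ by 40 mod 14 = 12.
gcd(40, 14) = 2, so the sample visits 14/2 = 7 distinct residues mod 14.
Start 30 is machine 2; the machines hit are 2, 4, 6, 8, 10, 12, 14.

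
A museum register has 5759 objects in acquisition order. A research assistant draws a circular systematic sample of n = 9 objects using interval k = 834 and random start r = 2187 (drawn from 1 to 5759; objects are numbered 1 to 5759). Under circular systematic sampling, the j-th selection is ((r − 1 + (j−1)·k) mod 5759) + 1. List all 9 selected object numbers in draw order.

Selection 1: 2187
Selection 2: 2187 + 834 = 3021
Selection 3: 3021 + 834 = 3855
Selection 4: 3855 + 834 = 4689
Selection 5: 4689 + 834 = 5523
Selection 6: 5523 + 834 = 6357 → 6357 − 5759 = 598
Selection 7: 598 + 834 = 1432
Selection 8: 1432 + 834 = 2266
Selection 9: 2266 + 834 = 3100

2187, 3021, 3855, 4689, 5523, 598, 1432, 2266, 3100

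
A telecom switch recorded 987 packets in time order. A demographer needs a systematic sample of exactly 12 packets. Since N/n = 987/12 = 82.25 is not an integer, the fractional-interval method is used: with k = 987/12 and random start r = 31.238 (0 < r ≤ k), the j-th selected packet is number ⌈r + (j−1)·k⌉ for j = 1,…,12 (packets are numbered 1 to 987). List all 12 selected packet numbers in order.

32, 114, 196, 278, 361, 443, 525, 607, 690, 772, 854, 936

j=1: r + 0k = 31.238 → ⌈·⌉ = 32
j=2: r + 1k = 113.488 → ⌈·⌉ = 114
j=3: r + 2k = 195.738 → ⌈·⌉ = 196
j=4: r + 3k = 277.988 → ⌈·⌉ = 278
j=5: r + 4k = 360.238 → ⌈·⌉ = 361
j=6: r + 5k = 442.488 → ⌈·⌉ = 443
j=7: r + 6k = 524.738 → ⌈·⌉ = 525
j=8: r + 7k = 606.988 → ⌈·⌉ = 607
j=9: r + 8k = 689.238 → ⌈·⌉ = 690
j=10: r + 9k = 771.488 → ⌈·⌉ = 772
j=11: r + 10k = 853.738 → ⌈·⌉ = 854
j=12: r + 11k = 935.988 → ⌈·⌉ = 936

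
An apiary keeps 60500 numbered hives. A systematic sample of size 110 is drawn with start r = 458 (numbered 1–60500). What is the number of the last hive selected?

60408

k = 60500/110 = 550
110th selection = r + (110−1)·k = 458 + 109×550 = 458 + 59950 = 60408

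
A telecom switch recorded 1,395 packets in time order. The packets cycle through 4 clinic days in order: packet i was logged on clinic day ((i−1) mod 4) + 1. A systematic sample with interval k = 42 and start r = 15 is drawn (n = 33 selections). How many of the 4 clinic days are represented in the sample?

Consecutive selections differ by k = 42, so their clinic day numbers differ by 42 mod 4 = 2.
gcd(42, 4) = 2, so the sample visits 4/2 = 2 distinct residues mod 4.
Start 15 is clinic day 3; the clinic days hit are 1, 3.

2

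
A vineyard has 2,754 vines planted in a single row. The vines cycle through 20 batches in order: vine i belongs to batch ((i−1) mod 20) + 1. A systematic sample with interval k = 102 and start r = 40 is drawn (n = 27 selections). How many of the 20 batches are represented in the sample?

Consecutive selections differ by k = 102, so their batch numbers differ by 102 mod 20 = 2.
gcd(102, 20) = 2, so the sample visits 20/2 = 10 distinct residues mod 20.
Start 40 is batch 20; the batches hit are 2, 4, 6, 8, 10, 12, 14, 16, 18, 20.

10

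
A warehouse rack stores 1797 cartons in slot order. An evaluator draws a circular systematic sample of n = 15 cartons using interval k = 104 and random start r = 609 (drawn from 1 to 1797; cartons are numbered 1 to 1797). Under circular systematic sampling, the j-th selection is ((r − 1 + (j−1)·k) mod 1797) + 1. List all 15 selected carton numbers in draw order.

Selection 1: 609
Selection 2: 609 + 104 = 713
Selection 3: 713 + 104 = 817
Selection 4: 817 + 104 = 921
Selection 5: 921 + 104 = 1025
Selection 6: 1025 + 104 = 1129
Selection 7: 1129 + 104 = 1233
Selection 8: 1233 + 104 = 1337
Selection 9: 1337 + 104 = 1441
Selection 10: 1441 + 104 = 1545
Selection 11: 1545 + 104 = 1649
Selection 12: 1649 + 104 = 1753
Selection 13: 1753 + 104 = 1857 → 1857 − 1797 = 60
Selection 14: 60 + 104 = 164
Selection 15: 164 + 104 = 268

609, 713, 817, 921, 1025, 1129, 1233, 1337, 1441, 1545, 1649, 1753, 60, 164, 268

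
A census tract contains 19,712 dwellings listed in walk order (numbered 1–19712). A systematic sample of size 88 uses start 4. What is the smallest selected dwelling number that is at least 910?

1124

k = 19712/88 = 224
Steps past start: ⌈(910 − 4)/224⌉ = ⌈906/224⌉ = 5
Selected dwelling: 4 + 5×224 = 1124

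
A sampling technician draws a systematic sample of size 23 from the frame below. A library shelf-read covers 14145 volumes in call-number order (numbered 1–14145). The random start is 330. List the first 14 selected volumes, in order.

330, 945, 1560, 2175, 2790, 3405, 4020, 4635, 5250, 5865, 6480, 7095, 7710, 8325

k = N/n = 14145/23 = 615
volume 1: 330
volume 2: 330 + 615 = 945
volume 3: 945 + 615 = 1560
volume 4: 1560 + 615 = 2175
volume 5: 2175 + 615 = 2790
volume 6: 2790 + 615 = 3405
volume 7: 3405 + 615 = 4020
volume 8: 4020 + 615 = 4635
volume 9: 4635 + 615 = 5250
volume 10: 5250 + 615 = 5865
volume 11: 5865 + 615 = 6480
volume 12: 6480 + 615 = 7095
volume 13: 7095 + 615 = 7710
volume 14: 7710 + 615 = 8325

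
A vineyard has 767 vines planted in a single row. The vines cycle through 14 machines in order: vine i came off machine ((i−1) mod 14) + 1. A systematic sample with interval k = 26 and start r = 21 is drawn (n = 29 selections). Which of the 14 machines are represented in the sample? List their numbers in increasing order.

1, 3, 5, 7, 9, 11, 13

Consecutive selections differ by k = 26, so their machine numbers differ by 26 mod 14 = 12.
gcd(26, 14) = 2, so the sample visits 14/2 = 7 distinct residues mod 14.
Start 21 is machine 7; the machines hit are 1, 3, 5, 7, 9, 11, 13.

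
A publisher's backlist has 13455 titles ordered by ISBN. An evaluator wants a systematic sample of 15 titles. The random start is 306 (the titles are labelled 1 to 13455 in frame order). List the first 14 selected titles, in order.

306, 1203, 2100, 2997, 3894, 4791, 5688, 6585, 7482, 8379, 9276, 10173, 11070, 11967

k = N/n = 13455/15 = 897
title 1: 306
title 2: 306 + 897 = 1203
title 3: 1203 + 897 = 2100
title 4: 2100 + 897 = 2997
title 5: 2997 + 897 = 3894
title 6: 3894 + 897 = 4791
title 7: 4791 + 897 = 5688
title 8: 5688 + 897 = 6585
title 9: 6585 + 897 = 7482
title 10: 7482 + 897 = 8379
title 11: 8379 + 897 = 9276
title 12: 9276 + 897 = 10173
title 13: 10173 + 897 = 11070
title 14: 11070 + 897 = 11967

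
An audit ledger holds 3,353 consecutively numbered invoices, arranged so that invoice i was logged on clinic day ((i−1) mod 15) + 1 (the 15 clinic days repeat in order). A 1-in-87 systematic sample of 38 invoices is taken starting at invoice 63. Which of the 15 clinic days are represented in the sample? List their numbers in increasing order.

Consecutive selections differ by k = 87, so their clinic day numbers differ by 87 mod 15 = 12.
gcd(87, 15) = 3, so the sample visits 15/3 = 5 distinct residues mod 15.
Start 63 is clinic day 3; the clinic days hit are 3, 6, 9, 12, 15.

3, 6, 9, 12, 15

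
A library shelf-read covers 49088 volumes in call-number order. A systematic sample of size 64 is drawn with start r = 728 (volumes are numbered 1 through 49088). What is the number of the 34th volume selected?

26039

k = 49088/64 = 767
34th selection = r + (34−1)·k = 728 + 33×767 = 728 + 25311 = 26039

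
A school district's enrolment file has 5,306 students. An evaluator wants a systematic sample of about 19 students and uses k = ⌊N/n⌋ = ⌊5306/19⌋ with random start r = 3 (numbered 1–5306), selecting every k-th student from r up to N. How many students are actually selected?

20

k = ⌊5306/19⌋ = 279
Achieved size = ⌊(5306 − 3)/279⌋ + 1 = ⌊5303/279⌋ + 1 = 19 + 1 = 20
(last selection: 3 + 19×279 = 5304 ≤ 5306; next would be 5583 > 5306)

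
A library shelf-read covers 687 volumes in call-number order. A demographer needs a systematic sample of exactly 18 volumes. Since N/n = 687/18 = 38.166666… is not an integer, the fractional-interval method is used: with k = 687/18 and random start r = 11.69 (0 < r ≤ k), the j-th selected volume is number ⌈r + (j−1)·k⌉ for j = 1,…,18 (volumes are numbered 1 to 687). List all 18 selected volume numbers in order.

j=1: r + 0k = 11.69 → ⌈·⌉ = 12
j=2: r + 1k = 49.856666… → ⌈·⌉ = 50
j=3: r + 2k = 88.023333… → ⌈·⌉ = 89
j=4: r + 3k = 126.19 → ⌈·⌉ = 127
j=5: r + 4k = 164.356666… → ⌈·⌉ = 165
j=6: r + 5k = 202.523333… → ⌈·⌉ = 203
j=7: r + 6k = 240.69 → ⌈·⌉ = 241
j=8: r + 7k = 278.856666… → ⌈·⌉ = 279
j=9: r + 8k = 317.023333… → ⌈·⌉ = 318
j=10: r + 9k = 355.19 → ⌈·⌉ = 356
j=11: r + 10k = 393.356666… → ⌈·⌉ = 394
j=12: r + 11k = 431.523333… → ⌈·⌉ = 432
j=13: r + 12k = 469.69 → ⌈·⌉ = 470
j=14: r + 13k = 507.856666… → ⌈·⌉ = 508
j=15: r + 14k = 546.023333… → ⌈·⌉ = 547
j=16: r + 15k = 584.19 → ⌈·⌉ = 585
j=17: r + 16k = 622.356666… → ⌈·⌉ = 623
j=18: r + 17k = 660.523333… → ⌈·⌉ = 661

12, 50, 89, 127, 165, 203, 241, 279, 318, 356, 394, 432, 470, 508, 547, 585, 623, 661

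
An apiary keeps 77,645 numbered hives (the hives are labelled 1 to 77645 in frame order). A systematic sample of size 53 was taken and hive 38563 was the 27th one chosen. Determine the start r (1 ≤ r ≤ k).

k = 77645/53 = 1465
r = 38563 − (27−1)×1465 = 38563 − 38090 = 473

473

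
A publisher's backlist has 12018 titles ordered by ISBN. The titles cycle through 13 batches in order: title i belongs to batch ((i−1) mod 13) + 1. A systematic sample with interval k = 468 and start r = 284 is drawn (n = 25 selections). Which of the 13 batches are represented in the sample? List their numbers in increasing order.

Consecutive selections differ by k = 468, so their batch numbers differ by 468 mod 13 = 0.
gcd(468, 13) = 13, so the sample visits 13/13 = 1 distinct residues mod 13.
Start 284 is batch 11; the batches hit are 11.

11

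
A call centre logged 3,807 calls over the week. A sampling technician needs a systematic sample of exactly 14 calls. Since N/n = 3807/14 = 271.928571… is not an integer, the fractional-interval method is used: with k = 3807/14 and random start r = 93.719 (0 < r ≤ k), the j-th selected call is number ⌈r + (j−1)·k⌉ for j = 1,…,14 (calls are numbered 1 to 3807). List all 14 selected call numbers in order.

j=1: r + 0k = 93.719 → ⌈·⌉ = 94
j=2: r + 1k = 365.647571… → ⌈·⌉ = 366
j=3: r + 2k = 637.576142… → ⌈·⌉ = 638
j=4: r + 3k = 909.504714… → ⌈·⌉ = 910
j=5: r + 4k = 1181.433285… → ⌈·⌉ = 1182
j=6: r + 5k = 1453.361857… → ⌈·⌉ = 1454
j=7: r + 6k = 1725.290428… → ⌈·⌉ = 1726
j=8: r + 7k = 1997.219 → ⌈·⌉ = 1998
j=9: r + 8k = 2269.147571… → ⌈·⌉ = 2270
j=10: r + 9k = 2541.076142… → ⌈·⌉ = 2542
j=11: r + 10k = 2813.004714… → ⌈·⌉ = 2814
j=12: r + 11k = 3084.933285… → ⌈·⌉ = 3085
j=13: r + 12k = 3356.861857… → ⌈·⌉ = 3357
j=14: r + 13k = 3628.790428… → ⌈·⌉ = 3629

94, 366, 638, 910, 1182, 1454, 1726, 1998, 2270, 2542, 2814, 3085, 3357, 3629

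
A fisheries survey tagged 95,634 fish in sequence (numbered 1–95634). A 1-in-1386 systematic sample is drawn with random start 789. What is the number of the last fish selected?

95037

k = 1386
69th selection = r + (69−1)·k = 789 + 68×1386 = 789 + 94248 = 95037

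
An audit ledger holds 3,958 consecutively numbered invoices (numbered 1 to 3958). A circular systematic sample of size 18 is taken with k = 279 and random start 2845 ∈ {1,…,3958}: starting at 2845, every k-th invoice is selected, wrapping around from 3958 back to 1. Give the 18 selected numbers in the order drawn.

2845, 3124, 3403, 3682, 3, 282, 561, 840, 1119, 1398, 1677, 1956, 2235, 2514, 2793, 3072, 3351, 3630

Selection 1: 2845
Selection 2: 2845 + 279 = 3124
Selection 3: 3124 + 279 = 3403
Selection 4: 3403 + 279 = 3682
Selection 5: 3682 + 279 = 3961 → 3961 − 3958 = 3
Selection 6: 3 + 279 = 282
Selection 7: 282 + 279 = 561
Selection 8: 561 + 279 = 840
Selection 9: 840 + 279 = 1119
Selection 10: 1119 + 279 = 1398
Selection 11: 1398 + 279 = 1677
Selection 12: 1677 + 279 = 1956
Selection 13: 1956 + 279 = 2235
Selection 14: 2235 + 279 = 2514
Selection 15: 2514 + 279 = 2793
Selection 16: 2793 + 279 = 3072
Selection 17: 3072 + 279 = 3351
Selection 18: 3351 + 279 = 3630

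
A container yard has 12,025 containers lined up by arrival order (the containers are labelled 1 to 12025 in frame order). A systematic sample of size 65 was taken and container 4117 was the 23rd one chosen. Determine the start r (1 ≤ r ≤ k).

47

k = 12025/65 = 185
r = 4117 − (23−1)×185 = 4117 − 4070 = 47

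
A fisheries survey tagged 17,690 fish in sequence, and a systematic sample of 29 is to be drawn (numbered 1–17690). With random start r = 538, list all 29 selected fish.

k = N/n = 17690/29 = 610
fish 1: 538
fish 2: 538 + 610 = 1148
fish 3: 1148 + 610 = 1758
fish 4: 1758 + 610 = 2368
fish 5: 2368 + 610 = 2978
fish 6: 2978 + 610 = 3588
fish 7: 3588 + 610 = 4198
fish 8: 4198 + 610 = 4808
fish 9: 4808 + 610 = 5418
fish 10: 5418 + 610 = 6028
fish 11: 6028 + 610 = 6638
fish 12: 6638 + 610 = 7248
fish 13: 7248 + 610 = 7858
fish 14: 7858 + 610 = 8468
fish 15: 8468 + 610 = 9078
fish 16: 9078 + 610 = 9688
fish 17: 9688 + 610 = 10298
fish 18: 10298 + 610 = 10908
fish 19: 10908 + 610 = 11518
fish 20: 11518 + 610 = 12128
fish 21: 12128 + 610 = 12738
fish 22: 12738 + 610 = 13348
fish 23: 13348 + 610 = 13958
fish 24: 13958 + 610 = 14568
fish 25: 14568 + 610 = 15178
fish 26: 15178 + 610 = 15788
fish 27: 15788 + 610 = 16398
fish 28: 16398 + 610 = 17008
fish 29: 17008 + 610 = 17618

538, 1148, 1758, 2368, 2978, 3588, 4198, 4808, 5418, 6028, 6638, 7248, 7858, 8468, 9078, 9688, 10298, 10908, 11518, 12128, 12738, 13348, 13958, 14568, 15178, 15788, 16398, 17008, 17618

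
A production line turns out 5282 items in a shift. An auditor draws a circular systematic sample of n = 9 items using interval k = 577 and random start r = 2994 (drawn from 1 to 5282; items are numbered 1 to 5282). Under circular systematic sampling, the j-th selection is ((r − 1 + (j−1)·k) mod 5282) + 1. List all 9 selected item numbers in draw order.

2994, 3571, 4148, 4725, 20, 597, 1174, 1751, 2328

Selection 1: 2994
Selection 2: 2994 + 577 = 3571
Selection 3: 3571 + 577 = 4148
Selection 4: 4148 + 577 = 4725
Selection 5: 4725 + 577 = 5302 → 5302 − 5282 = 20
Selection 6: 20 + 577 = 597
Selection 7: 597 + 577 = 1174
Selection 8: 1174 + 577 = 1751
Selection 9: 1751 + 577 = 2328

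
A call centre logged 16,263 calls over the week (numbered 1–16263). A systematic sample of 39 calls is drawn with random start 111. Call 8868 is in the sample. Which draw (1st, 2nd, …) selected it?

k = 16263/39 = 417
position = (8868 − 111)/417 + 1 = 8757/417 + 1 = 21 + 1 = 22

22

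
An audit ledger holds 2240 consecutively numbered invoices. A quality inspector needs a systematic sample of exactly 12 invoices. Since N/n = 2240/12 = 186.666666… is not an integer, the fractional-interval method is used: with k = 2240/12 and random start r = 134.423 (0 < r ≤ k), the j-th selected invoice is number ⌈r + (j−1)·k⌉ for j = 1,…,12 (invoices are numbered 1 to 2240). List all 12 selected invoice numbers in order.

j=1: r + 0k = 134.423 → ⌈·⌉ = 135
j=2: r + 1k = 321.089666… → ⌈·⌉ = 322
j=3: r + 2k = 507.756333… → ⌈·⌉ = 508
j=4: r + 3k = 694.423 → ⌈·⌉ = 695
j=5: r + 4k = 881.089666… → ⌈·⌉ = 882
j=6: r + 5k = 1067.756333… → ⌈·⌉ = 1068
j=7: r + 6k = 1254.423 → ⌈·⌉ = 1255
j=8: r + 7k = 1441.089666… → ⌈·⌉ = 1442
j=9: r + 8k = 1627.756333… → ⌈·⌉ = 1628
j=10: r + 9k = 1814.423 → ⌈·⌉ = 1815
j=11: r + 10k = 2001.089666… → ⌈·⌉ = 2002
j=12: r + 11k = 2187.756333… → ⌈·⌉ = 2188

135, 322, 508, 695, 882, 1068, 1255, 1442, 1628, 1815, 2002, 2188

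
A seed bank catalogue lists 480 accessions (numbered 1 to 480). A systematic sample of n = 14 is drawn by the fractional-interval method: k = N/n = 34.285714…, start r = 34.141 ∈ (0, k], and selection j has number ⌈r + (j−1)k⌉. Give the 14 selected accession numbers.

j=1: r + 0k = 34.141 → ⌈·⌉ = 35
j=2: r + 1k = 68.426714… → ⌈·⌉ = 69
j=3: r + 2k = 102.712428… → ⌈·⌉ = 103
j=4: r + 3k = 136.998142… → ⌈·⌉ = 137
j=5: r + 4k = 171.283857… → ⌈·⌉ = 172
j=6: r + 5k = 205.569571… → ⌈·⌉ = 206
j=7: r + 6k = 239.855285… → ⌈·⌉ = 240
j=8: r + 7k = 274.141 → ⌈·⌉ = 275
j=9: r + 8k = 308.426714… → ⌈·⌉ = 309
j=10: r + 9k = 342.712428… → ⌈·⌉ = 343
j=11: r + 10k = 376.998142… → ⌈·⌉ = 377
j=12: r + 11k = 411.283857… → ⌈·⌉ = 412
j=13: r + 12k = 445.569571… → ⌈·⌉ = 446
j=14: r + 13k = 479.855285… → ⌈·⌉ = 480

35, 69, 103, 137, 172, 206, 240, 275, 309, 343, 377, 412, 446, 480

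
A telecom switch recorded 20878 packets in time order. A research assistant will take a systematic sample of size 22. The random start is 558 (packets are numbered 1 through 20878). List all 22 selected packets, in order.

558, 1507, 2456, 3405, 4354, 5303, 6252, 7201, 8150, 9099, 10048, 10997, 11946, 12895, 13844, 14793, 15742, 16691, 17640, 18589, 19538, 20487

k = N/n = 20878/22 = 949
packet 1: 558
packet 2: 558 + 949 = 1507
packet 3: 1507 + 949 = 2456
packet 4: 2456 + 949 = 3405
packet 5: 3405 + 949 = 4354
packet 6: 4354 + 949 = 5303
packet 7: 5303 + 949 = 6252
packet 8: 6252 + 949 = 7201
packet 9: 7201 + 949 = 8150
packet 10: 8150 + 949 = 9099
packet 11: 9099 + 949 = 10048
packet 12: 10048 + 949 = 10997
packet 13: 10997 + 949 = 11946
packet 14: 11946 + 949 = 12895
packet 15: 12895 + 949 = 13844
packet 16: 13844 + 949 = 14793
packet 17: 14793 + 949 = 15742
packet 18: 15742 + 949 = 16691
packet 19: 16691 + 949 = 17640
packet 20: 17640 + 949 = 18589
packet 21: 18589 + 949 = 19538
packet 22: 19538 + 949 = 20487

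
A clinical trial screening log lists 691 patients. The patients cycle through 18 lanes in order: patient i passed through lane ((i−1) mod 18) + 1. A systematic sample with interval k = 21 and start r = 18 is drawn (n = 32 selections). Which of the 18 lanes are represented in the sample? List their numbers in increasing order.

Consecutive selections differ by k = 21, so their lane numbers differ by 21 mod 18 = 3.
gcd(21, 18) = 3, so the sample visits 18/3 = 6 distinct residues mod 18.
Start 18 is lane 18; the lanes hit are 3, 6, 9, 12, 15, 18.

3, 6, 9, 12, 15, 18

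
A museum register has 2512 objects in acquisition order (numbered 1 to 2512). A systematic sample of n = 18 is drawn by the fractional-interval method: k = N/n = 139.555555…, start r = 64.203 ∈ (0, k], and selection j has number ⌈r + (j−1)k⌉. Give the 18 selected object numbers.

j=1: r + 0k = 64.203 → ⌈·⌉ = 65
j=2: r + 1k = 203.758555… → ⌈·⌉ = 204
j=3: r + 2k = 343.314111… → ⌈·⌉ = 344
j=4: r + 3k = 482.869666… → ⌈·⌉ = 483
j=5: r + 4k = 622.425222… → ⌈·⌉ = 623
j=6: r + 5k = 761.980777… → ⌈·⌉ = 762
j=7: r + 6k = 901.536333… → ⌈·⌉ = 902
j=8: r + 7k = 1041.091888… → ⌈·⌉ = 1042
j=9: r + 8k = 1180.647444… → ⌈·⌉ = 1181
j=10: r + 9k = 1320.203 → ⌈·⌉ = 1321
j=11: r + 10k = 1459.758555… → ⌈·⌉ = 1460
j=12: r + 11k = 1599.314111… → ⌈·⌉ = 1600
j=13: r + 12k = 1738.869666… → ⌈·⌉ = 1739
j=14: r + 13k = 1878.425222… → ⌈·⌉ = 1879
j=15: r + 14k = 2017.980777… → ⌈·⌉ = 2018
j=16: r + 15k = 2157.536333… → ⌈·⌉ = 2158
j=17: r + 16k = 2297.091888… → ⌈·⌉ = 2298
j=18: r + 17k = 2436.647444… → ⌈·⌉ = 2437

65, 204, 344, 483, 623, 762, 902, 1042, 1181, 1321, 1460, 1600, 1739, 1879, 2018, 2158, 2298, 2437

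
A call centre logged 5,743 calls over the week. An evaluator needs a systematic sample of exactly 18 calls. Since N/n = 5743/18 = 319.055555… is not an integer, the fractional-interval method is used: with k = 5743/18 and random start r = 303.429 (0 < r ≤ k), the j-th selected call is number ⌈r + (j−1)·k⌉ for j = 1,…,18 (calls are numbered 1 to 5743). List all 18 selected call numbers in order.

304, 623, 942, 1261, 1580, 1899, 2218, 2537, 2856, 3175, 3494, 3814, 4133, 4452, 4771, 5090, 5409, 5728

j=1: r + 0k = 303.429 → ⌈·⌉ = 304
j=2: r + 1k = 622.484555… → ⌈·⌉ = 623
j=3: r + 2k = 941.540111… → ⌈·⌉ = 942
j=4: r + 3k = 1260.595666… → ⌈·⌉ = 1261
j=5: r + 4k = 1579.651222… → ⌈·⌉ = 1580
j=6: r + 5k = 1898.706777… → ⌈·⌉ = 1899
j=7: r + 6k = 2217.762333… → ⌈·⌉ = 2218
j=8: r + 7k = 2536.817888… → ⌈·⌉ = 2537
j=9: r + 8k = 2855.873444… → ⌈·⌉ = 2856
j=10: r + 9k = 3174.929 → ⌈·⌉ = 3175
j=11: r + 10k = 3493.984555… → ⌈·⌉ = 3494
j=12: r + 11k = 3813.040111… → ⌈·⌉ = 3814
j=13: r + 12k = 4132.095666… → ⌈·⌉ = 4133
j=14: r + 13k = 4451.151222… → ⌈·⌉ = 4452
j=15: r + 14k = 4770.206777… → ⌈·⌉ = 4771
j=16: r + 15k = 5089.262333… → ⌈·⌉ = 5090
j=17: r + 16k = 5408.317888… → ⌈·⌉ = 5409
j=18: r + 17k = 5727.373444… → ⌈·⌉ = 5728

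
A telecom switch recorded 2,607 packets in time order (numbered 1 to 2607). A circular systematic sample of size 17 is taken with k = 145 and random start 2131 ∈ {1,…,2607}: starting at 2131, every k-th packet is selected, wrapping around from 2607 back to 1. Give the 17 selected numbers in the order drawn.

2131, 2276, 2421, 2566, 104, 249, 394, 539, 684, 829, 974, 1119, 1264, 1409, 1554, 1699, 1844

Selection 1: 2131
Selection 2: 2131 + 145 = 2276
Selection 3: 2276 + 145 = 2421
Selection 4: 2421 + 145 = 2566
Selection 5: 2566 + 145 = 2711 → 2711 − 2607 = 104
Selection 6: 104 + 145 = 249
Selection 7: 249 + 145 = 394
Selection 8: 394 + 145 = 539
Selection 9: 539 + 145 = 684
Selection 10: 684 + 145 = 829
Selection 11: 829 + 145 = 974
Selection 12: 974 + 145 = 1119
Selection 13: 1119 + 145 = 1264
Selection 14: 1264 + 145 = 1409
Selection 15: 1409 + 145 = 1554
Selection 16: 1554 + 145 = 1699
Selection 17: 1699 + 145 = 1844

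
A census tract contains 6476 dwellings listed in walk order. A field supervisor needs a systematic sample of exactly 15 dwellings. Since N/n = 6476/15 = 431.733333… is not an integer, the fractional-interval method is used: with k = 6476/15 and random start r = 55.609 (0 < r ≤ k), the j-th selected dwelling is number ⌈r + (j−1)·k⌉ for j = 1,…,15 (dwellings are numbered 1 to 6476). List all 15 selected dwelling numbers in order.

j=1: r + 0k = 55.609 → ⌈·⌉ = 56
j=2: r + 1k = 487.342333… → ⌈·⌉ = 488
j=3: r + 2k = 919.075666… → ⌈·⌉ = 920
j=4: r + 3k = 1350.809 → ⌈·⌉ = 1351
j=5: r + 4k = 1782.542333… → ⌈·⌉ = 1783
j=6: r + 5k = 2214.275666… → ⌈·⌉ = 2215
j=7: r + 6k = 2646.009 → ⌈·⌉ = 2647
j=8: r + 7k = 3077.742333… → ⌈·⌉ = 3078
j=9: r + 8k = 3509.475666… → ⌈·⌉ = 3510
j=10: r + 9k = 3941.209 → ⌈·⌉ = 3942
j=11: r + 10k = 4372.942333… → ⌈·⌉ = 4373
j=12: r + 11k = 4804.675666… → ⌈·⌉ = 4805
j=13: r + 12k = 5236.409 → ⌈·⌉ = 5237
j=14: r + 13k = 5668.142333… → ⌈·⌉ = 5669
j=15: r + 14k = 6099.875666… → ⌈·⌉ = 6100

56, 488, 920, 1351, 1783, 2215, 2647, 3078, 3510, 3942, 4373, 4805, 5237, 5669, 6100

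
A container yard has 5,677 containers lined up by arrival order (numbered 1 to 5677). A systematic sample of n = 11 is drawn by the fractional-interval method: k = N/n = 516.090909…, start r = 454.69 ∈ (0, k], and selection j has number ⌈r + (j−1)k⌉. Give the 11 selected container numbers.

j=1: r + 0k = 454.69 → ⌈·⌉ = 455
j=2: r + 1k = 970.780909… → ⌈·⌉ = 971
j=3: r + 2k = 1486.871818… → ⌈·⌉ = 1487
j=4: r + 3k = 2002.962727… → ⌈·⌉ = 2003
j=5: r + 4k = 2519.053636… → ⌈·⌉ = 2520
j=6: r + 5k = 3035.144545… → ⌈·⌉ = 3036
j=7: r + 6k = 3551.235454… → ⌈·⌉ = 3552
j=8: r + 7k = 4067.326363… → ⌈·⌉ = 4068
j=9: r + 8k = 4583.417272… → ⌈·⌉ = 4584
j=10: r + 9k = 5099.508181… → ⌈·⌉ = 5100
j=11: r + 10k = 5615.599090… → ⌈·⌉ = 5616

455, 971, 1487, 2003, 2520, 3036, 3552, 4068, 4584, 5100, 5616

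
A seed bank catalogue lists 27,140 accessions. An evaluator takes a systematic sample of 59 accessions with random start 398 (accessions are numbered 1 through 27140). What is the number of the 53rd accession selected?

k = 27140/59 = 460
53rd selection = r + (53−1)·k = 398 + 52×460 = 398 + 23920 = 24318

24318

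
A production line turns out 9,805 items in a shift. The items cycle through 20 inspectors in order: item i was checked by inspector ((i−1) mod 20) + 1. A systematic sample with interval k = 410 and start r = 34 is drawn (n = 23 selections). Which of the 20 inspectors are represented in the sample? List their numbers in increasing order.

4, 14

Consecutive selections differ by k = 410, so their inspector numbers differ by 410 mod 20 = 10.
gcd(410, 20) = 10, so the sample visits 20/10 = 2 distinct residues mod 20.
Start 34 is inspector 14; the inspectors hit are 4, 14.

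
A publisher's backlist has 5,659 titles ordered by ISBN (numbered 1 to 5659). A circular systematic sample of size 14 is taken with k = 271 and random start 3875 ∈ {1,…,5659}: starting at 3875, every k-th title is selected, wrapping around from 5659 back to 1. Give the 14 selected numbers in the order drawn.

Selection 1: 3875
Selection 2: 3875 + 271 = 4146
Selection 3: 4146 + 271 = 4417
Selection 4: 4417 + 271 = 4688
Selection 5: 4688 + 271 = 4959
Selection 6: 4959 + 271 = 5230
Selection 7: 5230 + 271 = 5501
Selection 8: 5501 + 271 = 5772 → 5772 − 5659 = 113
Selection 9: 113 + 271 = 384
Selection 10: 384 + 271 = 655
Selection 11: 655 + 271 = 926
Selection 12: 926 + 271 = 1197
Selection 13: 1197 + 271 = 1468
Selection 14: 1468 + 271 = 1739

3875, 4146, 4417, 4688, 4959, 5230, 5501, 113, 384, 655, 926, 1197, 1468, 1739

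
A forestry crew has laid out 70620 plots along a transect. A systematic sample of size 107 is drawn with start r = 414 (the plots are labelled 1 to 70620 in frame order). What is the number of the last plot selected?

70374

k = 70620/107 = 660
107th selection = r + (107−1)·k = 414 + 106×660 = 414 + 69960 = 70374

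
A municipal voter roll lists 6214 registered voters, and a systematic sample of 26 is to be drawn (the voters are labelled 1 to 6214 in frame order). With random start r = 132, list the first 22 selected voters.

k = N/n = 6214/26 = 239
voter 1: 132
voter 2: 132 + 239 = 371
voter 3: 371 + 239 = 610
voter 4: 610 + 239 = 849
voter 5: 849 + 239 = 1088
voter 6: 1088 + 239 = 1327
voter 7: 1327 + 239 = 1566
voter 8: 1566 + 239 = 1805
voter 9: 1805 + 239 = 2044
voter 10: 2044 + 239 = 2283
voter 11: 2283 + 239 = 2522
voter 12: 2522 + 239 = 2761
voter 13: 2761 + 239 = 3000
voter 14: 3000 + 239 = 3239
voter 15: 3239 + 239 = 3478
voter 16: 3478 + 239 = 3717
voter 17: 3717 + 239 = 3956
voter 18: 3956 + 239 = 4195
voter 19: 4195 + 239 = 4434
voter 20: 4434 + 239 = 4673
voter 21: 4673 + 239 = 4912
voter 22: 4912 + 239 = 5151

132, 371, 610, 849, 1088, 1327, 1566, 1805, 2044, 2283, 2522, 2761, 3000, 3239, 3478, 3717, 3956, 4195, 4434, 4673, 4912, 5151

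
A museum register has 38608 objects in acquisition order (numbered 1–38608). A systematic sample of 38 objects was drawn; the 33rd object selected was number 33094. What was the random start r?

582

k = 38608/38 = 1016
r = 33094 − (33−1)×1016 = 33094 − 32512 = 582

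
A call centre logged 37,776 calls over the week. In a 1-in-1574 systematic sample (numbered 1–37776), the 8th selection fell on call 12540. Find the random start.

1522

k = 1574
r = 12540 − (8−1)×1574 = 12540 − 11018 = 1522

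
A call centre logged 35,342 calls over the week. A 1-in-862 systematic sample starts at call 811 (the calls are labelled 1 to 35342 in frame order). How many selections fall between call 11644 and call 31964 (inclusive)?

24

k = 862
First selection ≥ 11644: 811 + ⌈(11644−811)/862⌉·862 = 811 + 13×862 = 12017
Last selection ≤ 31964: 811 + ⌊(31964−811)/862⌋·862 = 811 + 36×862 = 31843
Count = 36 − 13 + 1 = 24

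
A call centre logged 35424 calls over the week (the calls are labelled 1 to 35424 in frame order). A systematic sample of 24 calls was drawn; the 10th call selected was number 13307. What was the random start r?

23

k = 35424/24 = 1476
r = 13307 − (10−1)×1476 = 13307 − 13284 = 23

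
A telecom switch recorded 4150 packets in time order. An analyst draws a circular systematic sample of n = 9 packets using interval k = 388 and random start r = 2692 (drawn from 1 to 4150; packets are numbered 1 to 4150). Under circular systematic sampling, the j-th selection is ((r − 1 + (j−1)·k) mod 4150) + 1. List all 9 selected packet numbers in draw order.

2692, 3080, 3468, 3856, 94, 482, 870, 1258, 1646

Selection 1: 2692
Selection 2: 2692 + 388 = 3080
Selection 3: 3080 + 388 = 3468
Selection 4: 3468 + 388 = 3856
Selection 5: 3856 + 388 = 4244 → 4244 − 4150 = 94
Selection 6: 94 + 388 = 482
Selection 7: 482 + 388 = 870
Selection 8: 870 + 388 = 1258
Selection 9: 1258 + 388 = 1646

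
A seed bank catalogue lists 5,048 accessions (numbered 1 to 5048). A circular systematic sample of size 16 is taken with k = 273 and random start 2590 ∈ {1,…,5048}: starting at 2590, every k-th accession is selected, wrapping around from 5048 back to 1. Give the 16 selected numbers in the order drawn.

2590, 2863, 3136, 3409, 3682, 3955, 4228, 4501, 4774, 5047, 272, 545, 818, 1091, 1364, 1637

Selection 1: 2590
Selection 2: 2590 + 273 = 2863
Selection 3: 2863 + 273 = 3136
Selection 4: 3136 + 273 = 3409
Selection 5: 3409 + 273 = 3682
Selection 6: 3682 + 273 = 3955
Selection 7: 3955 + 273 = 4228
Selection 8: 4228 + 273 = 4501
Selection 9: 4501 + 273 = 4774
Selection 10: 4774 + 273 = 5047
Selection 11: 5047 + 273 = 5320 → 5320 − 5048 = 272
Selection 12: 272 + 273 = 545
Selection 13: 545 + 273 = 818
Selection 14: 818 + 273 = 1091
Selection 15: 1091 + 273 = 1364
Selection 16: 1364 + 273 = 1637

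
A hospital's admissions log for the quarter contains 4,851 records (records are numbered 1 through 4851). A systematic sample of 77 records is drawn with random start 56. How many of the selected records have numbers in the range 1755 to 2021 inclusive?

5

k = 4851/77 = 63
First selection ≥ 1755: 56 + ⌈(1755−56)/63⌉·63 = 56 + 27×63 = 1757
Last selection ≤ 2021: 56 + ⌊(2021−56)/63⌋·63 = 56 + 31×63 = 2009
Count = 31 − 27 + 1 = 5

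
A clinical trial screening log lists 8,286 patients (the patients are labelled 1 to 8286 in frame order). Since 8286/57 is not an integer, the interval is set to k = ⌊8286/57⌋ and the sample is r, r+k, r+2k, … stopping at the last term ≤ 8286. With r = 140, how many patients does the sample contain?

57

k = ⌊8286/57⌋ = 145
Achieved size = ⌊(8286 − 140)/145⌋ + 1 = ⌊8146/145⌋ + 1 = 56 + 1 = 57
(last selection: 140 + 56×145 = 8260 ≤ 8286; next would be 8405 > 8286)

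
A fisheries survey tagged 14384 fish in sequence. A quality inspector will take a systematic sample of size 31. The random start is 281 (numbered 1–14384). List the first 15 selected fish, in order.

k = N/n = 14384/31 = 464
fish 1: 281
fish 2: 281 + 464 = 745
fish 3: 745 + 464 = 1209
fish 4: 1209 + 464 = 1673
fish 5: 1673 + 464 = 2137
fish 6: 2137 + 464 = 2601
fish 7: 2601 + 464 = 3065
fish 8: 3065 + 464 = 3529
fish 9: 3529 + 464 = 3993
fish 10: 3993 + 464 = 4457
fish 11: 4457 + 464 = 4921
fish 12: 4921 + 464 = 5385
fish 13: 5385 + 464 = 5849
fish 14: 5849 + 464 = 6313
fish 15: 6313 + 464 = 6777

281, 745, 1209, 1673, 2137, 2601, 3065, 3529, 3993, 4457, 4921, 5385, 5849, 6313, 6777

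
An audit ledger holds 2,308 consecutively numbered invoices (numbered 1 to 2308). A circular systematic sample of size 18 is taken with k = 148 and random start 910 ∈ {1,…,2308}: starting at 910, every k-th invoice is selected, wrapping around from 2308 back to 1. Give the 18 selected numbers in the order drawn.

Selection 1: 910
Selection 2: 910 + 148 = 1058
Selection 3: 1058 + 148 = 1206
Selection 4: 1206 + 148 = 1354
Selection 5: 1354 + 148 = 1502
Selection 6: 1502 + 148 = 1650
Selection 7: 1650 + 148 = 1798
Selection 8: 1798 + 148 = 1946
Selection 9: 1946 + 148 = 2094
Selection 10: 2094 + 148 = 2242
Selection 11: 2242 + 148 = 2390 → 2390 − 2308 = 82
Selection 12: 82 + 148 = 230
Selection 13: 230 + 148 = 378
Selection 14: 378 + 148 = 526
Selection 15: 526 + 148 = 674
Selection 16: 674 + 148 = 822
Selection 17: 822 + 148 = 970
Selection 18: 970 + 148 = 1118

910, 1058, 1206, 1354, 1502, 1650, 1798, 1946, 2094, 2242, 82, 230, 378, 526, 674, 822, 970, 1118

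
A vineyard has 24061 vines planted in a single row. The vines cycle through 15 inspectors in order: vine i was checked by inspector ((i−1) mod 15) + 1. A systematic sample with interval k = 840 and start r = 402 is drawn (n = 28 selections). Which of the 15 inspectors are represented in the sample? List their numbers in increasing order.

12

Consecutive selections differ by k = 840, so their inspector numbers differ by 840 mod 15 = 0.
gcd(840, 15) = 15, so the sample visits 15/15 = 1 distinct residues mod 15.
Start 402 is inspector 12; the inspectors hit are 12.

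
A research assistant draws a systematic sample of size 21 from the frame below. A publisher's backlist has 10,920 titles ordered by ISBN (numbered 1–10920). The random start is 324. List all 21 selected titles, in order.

324, 844, 1364, 1884, 2404, 2924, 3444, 3964, 4484, 5004, 5524, 6044, 6564, 7084, 7604, 8124, 8644, 9164, 9684, 10204, 10724

k = N/n = 10920/21 = 520
title 1: 324
title 2: 324 + 520 = 844
title 3: 844 + 520 = 1364
title 4: 1364 + 520 = 1884
title 5: 1884 + 520 = 2404
title 6: 2404 + 520 = 2924
title 7: 2924 + 520 = 3444
title 8: 3444 + 520 = 3964
title 9: 3964 + 520 = 4484
title 10: 4484 + 520 = 5004
title 11: 5004 + 520 = 5524
title 12: 5524 + 520 = 6044
title 13: 6044 + 520 = 6564
title 14: 6564 + 520 = 7084
title 15: 7084 + 520 = 7604
title 16: 7604 + 520 = 8124
title 17: 8124 + 520 = 8644
title 18: 8644 + 520 = 9164
title 19: 9164 + 520 = 9684
title 20: 9684 + 520 = 10204
title 21: 10204 + 520 = 10724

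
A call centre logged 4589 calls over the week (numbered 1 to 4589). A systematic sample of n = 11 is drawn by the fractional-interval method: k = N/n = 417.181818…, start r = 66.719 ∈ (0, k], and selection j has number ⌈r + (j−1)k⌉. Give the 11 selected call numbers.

67, 484, 902, 1319, 1736, 2153, 2570, 2987, 3405, 3822, 4239

j=1: r + 0k = 66.719 → ⌈·⌉ = 67
j=2: r + 1k = 483.900818… → ⌈·⌉ = 484
j=3: r + 2k = 901.082636… → ⌈·⌉ = 902
j=4: r + 3k = 1318.264454… → ⌈·⌉ = 1319
j=5: r + 4k = 1735.446272… → ⌈·⌉ = 1736
j=6: r + 5k = 2152.628090… → ⌈·⌉ = 2153
j=7: r + 6k = 2569.809909… → ⌈·⌉ = 2570
j=8: r + 7k = 2986.991727… → ⌈·⌉ = 2987
j=9: r + 8k = 3404.173545… → ⌈·⌉ = 3405
j=10: r + 9k = 3821.355363… → ⌈·⌉ = 3822
j=11: r + 10k = 4238.537181… → ⌈·⌉ = 4239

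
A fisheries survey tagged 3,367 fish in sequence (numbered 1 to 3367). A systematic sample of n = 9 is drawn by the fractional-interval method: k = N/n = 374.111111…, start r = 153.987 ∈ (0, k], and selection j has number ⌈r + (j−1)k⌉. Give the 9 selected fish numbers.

154, 529, 903, 1277, 1651, 2025, 2399, 2773, 3147

j=1: r + 0k = 153.987 → ⌈·⌉ = 154
j=2: r + 1k = 528.098111… → ⌈·⌉ = 529
j=3: r + 2k = 902.209222… → ⌈·⌉ = 903
j=4: r + 3k = 1276.320333… → ⌈·⌉ = 1277
j=5: r + 4k = 1650.431444… → ⌈·⌉ = 1651
j=6: r + 5k = 2024.542555… → ⌈·⌉ = 2025
j=7: r + 6k = 2398.653666… → ⌈·⌉ = 2399
j=8: r + 7k = 2772.764777… → ⌈·⌉ = 2773
j=9: r + 8k = 3146.875888… → ⌈·⌉ = 3147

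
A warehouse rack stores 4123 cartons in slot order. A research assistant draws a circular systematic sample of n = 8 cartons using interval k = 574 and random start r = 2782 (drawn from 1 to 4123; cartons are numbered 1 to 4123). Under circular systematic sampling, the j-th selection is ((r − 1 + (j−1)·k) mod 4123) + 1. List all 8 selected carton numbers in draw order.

2782, 3356, 3930, 381, 955, 1529, 2103, 2677

Selection 1: 2782
Selection 2: 2782 + 574 = 3356
Selection 3: 3356 + 574 = 3930
Selection 4: 3930 + 574 = 4504 → 4504 − 4123 = 381
Selection 5: 381 + 574 = 955
Selection 6: 955 + 574 = 1529
Selection 7: 1529 + 574 = 2103
Selection 8: 2103 + 574 = 2677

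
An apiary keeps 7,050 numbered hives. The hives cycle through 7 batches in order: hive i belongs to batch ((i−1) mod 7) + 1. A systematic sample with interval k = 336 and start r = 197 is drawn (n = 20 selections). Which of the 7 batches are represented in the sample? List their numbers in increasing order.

Consecutive selections differ by k = 336, so their batch numbers differ by 336 mod 7 = 0.
gcd(336, 7) = 7, so the sample visits 7/7 = 1 distinct residues mod 7.
Start 197 is batch 1; the batches hit are 1.

1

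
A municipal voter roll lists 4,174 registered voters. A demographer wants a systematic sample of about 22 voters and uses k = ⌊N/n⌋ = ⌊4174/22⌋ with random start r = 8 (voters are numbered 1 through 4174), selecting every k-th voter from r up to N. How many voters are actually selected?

k = ⌊4174/22⌋ = 189
Achieved size = ⌊(4174 − 8)/189⌋ + 1 = ⌊4166/189⌋ + 1 = 22 + 1 = 23
(last selection: 8 + 22×189 = 4166 ≤ 4174; next would be 4355 > 4174)

23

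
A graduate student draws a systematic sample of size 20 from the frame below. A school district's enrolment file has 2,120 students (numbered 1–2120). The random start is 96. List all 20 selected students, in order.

k = N/n = 2120/20 = 106
student 1: 96
student 2: 96 + 106 = 202
student 3: 202 + 106 = 308
student 4: 308 + 106 = 414
student 5: 414 + 106 = 520
student 6: 520 + 106 = 626
student 7: 626 + 106 = 732
student 8: 732 + 106 = 838
student 9: 838 + 106 = 944
student 10: 944 + 106 = 1050
student 11: 1050 + 106 = 1156
student 12: 1156 + 106 = 1262
student 13: 1262 + 106 = 1368
student 14: 1368 + 106 = 1474
student 15: 1474 + 106 = 1580
student 16: 1580 + 106 = 1686
student 17: 1686 + 106 = 1792
student 18: 1792 + 106 = 1898
student 19: 1898 + 106 = 2004
student 20: 2004 + 106 = 2110

96, 202, 308, 414, 520, 626, 732, 838, 944, 1050, 1156, 1262, 1368, 1474, 1580, 1686, 1792, 1898, 2004, 2110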